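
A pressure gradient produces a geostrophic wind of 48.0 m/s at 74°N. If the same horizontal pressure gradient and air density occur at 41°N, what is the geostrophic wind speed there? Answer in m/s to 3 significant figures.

70.3 m/s

With the same pressure gradient and density, V_g ∝ 1/f ∝ 1/sin φ.
V₂ = V₁ · sin φ₁ / sin φ₂ = 48.0 × sin 74° / sin 41°
V₂ = 48.0 × 0.9613/0.6561 = 70.3 m/s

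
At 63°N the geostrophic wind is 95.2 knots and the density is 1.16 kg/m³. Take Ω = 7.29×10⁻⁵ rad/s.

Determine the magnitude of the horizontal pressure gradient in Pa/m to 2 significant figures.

Coriolis parameter at 63°N:
f = 2Ω sin φ = 2 × 7.29×10⁻⁵ × sin 63° = 1.30×10⁻⁴ s⁻¹
Wind speed in SI: 95.2 knots = 49.0 m/s
Geostrophic balance rearranged: |∂P/∂n| = f ρ V_g
|∂P/∂n| = 1.30×10⁻⁴ × 1.16 × 49.0 = 7.38×10⁻³ Pa/m

7.4×10⁻³ Pa/m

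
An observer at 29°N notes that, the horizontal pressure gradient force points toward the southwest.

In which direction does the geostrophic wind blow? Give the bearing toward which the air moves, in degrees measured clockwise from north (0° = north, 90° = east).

315°

The pressure-gradient force points toward the southwest (bearing 225°).
Geostrophic balance: in the Northern Hemisphere the Coriolis force deflects motion to the right, so the geostrophic wind blows 90° to the right of the pressure-gradient force (low pressure on the left).
Rotating 225° by 90° clockwise gives 315° — the wind blows toward the northwest.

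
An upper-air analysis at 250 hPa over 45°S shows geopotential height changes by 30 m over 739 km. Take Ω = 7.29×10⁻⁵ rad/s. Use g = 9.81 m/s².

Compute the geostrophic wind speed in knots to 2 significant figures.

Coriolis parameter at 45°S:
f = 2Ω sin φ = 2 × 7.29×10⁻⁵ × sin 45° = 1.03×10⁻⁴ s⁻¹
Height gradient: |∂Z/∂n| = 30 m / 739000 m = 4.06×10⁻⁵
On a pressure surface, geostrophic balance gives V_g = (g/f)|∂Z/∂n|:
V_g = 9.81 × 4.06×10⁻⁵ / 1.03×10⁻⁴ = 3.86 m/s
Converting: 3.86 m/s × 1.944 = 7.5 knots

7.5 knots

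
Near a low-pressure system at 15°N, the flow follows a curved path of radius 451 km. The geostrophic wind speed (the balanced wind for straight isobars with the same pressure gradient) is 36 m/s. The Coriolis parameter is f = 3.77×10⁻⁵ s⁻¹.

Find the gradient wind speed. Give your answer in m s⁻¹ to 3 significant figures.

Around a low, centrifugal force acts outward with Coriolis, so pressure-gradient force balances both:
(1/ρ)|∂P/∂n| = fV + V²/R  →  V² + fR·V − fR·V_g = 0
With fR = 3.77×10⁻⁵ × 451×10³ m = 17.0 m/s:
V = [−fR + √((fR)² + 4 fR V_g)]/2 = [−17.0 + √(17.0² + 4×17.0×36)]/2 = 17.7 m/s
Subgeostrophic (V < V_g = 36 m/s), as expected around a low.

17.7 m s⁻¹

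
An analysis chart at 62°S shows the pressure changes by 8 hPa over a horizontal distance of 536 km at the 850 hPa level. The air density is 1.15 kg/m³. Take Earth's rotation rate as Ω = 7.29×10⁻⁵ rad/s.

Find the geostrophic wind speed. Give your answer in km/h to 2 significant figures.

Coriolis parameter at 62°S:
f = 2Ω sin φ = 2 × 7.29×10⁻⁵ × sin 62° = 1.29×10⁻⁴ s⁻¹
Pressure gradient: |∂P/∂n| = 800 Pa / 536000 m = 1.49×10⁻³ Pa/m
Geostrophic balance (pressure-gradient force = Coriolis force):
V_g = (1/(fρ)) |∂P/∂n| = 1.49×10⁻³ / (1.29×10⁻⁴ × 1.15) = 10.1 m/s
Converting: 10.1 m/s × 3.6 = 36 km/h

36 km/h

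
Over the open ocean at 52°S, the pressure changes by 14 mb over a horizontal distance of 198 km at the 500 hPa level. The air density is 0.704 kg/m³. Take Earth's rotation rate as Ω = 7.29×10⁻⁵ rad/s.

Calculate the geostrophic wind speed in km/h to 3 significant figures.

Coriolis parameter at 52°S:
f = 2Ω sin φ = 2 × 7.29×10⁻⁵ × sin 52° = 1.15×10⁻⁴ s⁻¹
Pressure gradient: |∂P/∂n| = 1400 Pa / 198000 m = 7.07×10⁻³ Pa/m
Geostrophic balance (pressure-gradient force = Coriolis force):
V_g = (1/(fρ)) |∂P/∂n| = 7.07×10⁻³ / (1.15×10⁻⁴ × 0.704) = 87.4 m/s
Converting: 87.4 m/s × 3.6 = 315 km/h

315 km/h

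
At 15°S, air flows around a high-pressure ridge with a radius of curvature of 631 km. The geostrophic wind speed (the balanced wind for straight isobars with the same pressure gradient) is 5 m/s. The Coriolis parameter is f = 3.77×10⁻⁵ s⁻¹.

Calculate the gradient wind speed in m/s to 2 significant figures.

7.1 m/s

Around a high, pressure-gradient force acts outward with centrifugal, so Coriolis balances both:
fV = (1/ρ)|∂P/∂n| + V²/R  →  V² − fR·V + fR·V_g = 0
With fR = 3.77×10⁻⁵ × 631×10³ m = 23.8 m/s:
V = [fR − √((fR)² − 4 fR V_g)]/2 = [23.8 − √(23.8² − 4×23.8×5)]/2 = 7.15 m/s
Supergeostrophic (V > V_g = 5 m/s), as expected around a high.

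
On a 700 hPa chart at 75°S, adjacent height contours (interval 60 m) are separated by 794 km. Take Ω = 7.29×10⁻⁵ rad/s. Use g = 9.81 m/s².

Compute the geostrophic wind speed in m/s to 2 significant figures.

5.3 m/s

Coriolis parameter at 75°S:
f = 2Ω sin φ = 2 × 7.29×10⁻⁵ × sin 75° = 1.41×10⁻⁴ s⁻¹
Height gradient: |∂Z/∂n| = 60 m / 794000 m = 7.56×10⁻⁵
On a pressure surface, geostrophic balance gives V_g = (g/f)|∂Z/∂n|:
V_g = 9.81 × 7.56×10⁻⁵ / 1.41×10⁻⁴ = 5.26 m/s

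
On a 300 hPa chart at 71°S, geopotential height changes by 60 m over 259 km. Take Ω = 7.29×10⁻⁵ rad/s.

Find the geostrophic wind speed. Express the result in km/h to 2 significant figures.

Coriolis parameter at 71°S:
f = 2Ω sin φ = 2 × 7.29×10⁻⁵ × sin 71° = 1.38×10⁻⁴ s⁻¹
Height gradient: |∂Z/∂n| = 60 m / 259000 m = 2.32×10⁻⁴
On a pressure surface, geostrophic balance gives V_g = (g/f)|∂Z/∂n|:
V_g = 9.81 × 2.32×10⁻⁴ / 1.38×10⁻⁴ = 16.5 m/s
Converting: 16.5 m/s × 3.6 = 59 km/h

59 km/h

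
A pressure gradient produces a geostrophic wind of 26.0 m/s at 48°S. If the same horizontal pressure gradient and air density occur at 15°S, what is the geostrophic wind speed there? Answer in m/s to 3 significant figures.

74.7 m/s

With the same pressure gradient and density, V_g ∝ 1/f ∝ 1/sin φ.
V₂ = V₁ · sin φ₁ / sin φ₂ = 26.0 × sin 48° / sin 15°
V₂ = 26.0 × 0.7431/0.2588 = 74.7 m/s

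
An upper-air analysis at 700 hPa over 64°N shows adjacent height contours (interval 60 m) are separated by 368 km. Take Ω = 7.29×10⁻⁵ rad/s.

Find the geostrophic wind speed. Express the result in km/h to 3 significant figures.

43.9 km/h

Coriolis parameter at 64°N:
f = 2Ω sin φ = 2 × 7.29×10⁻⁵ × sin 64° = 1.31×10⁻⁴ s⁻¹
Height gradient: |∂Z/∂n| = 60 m / 368000 m = 1.63×10⁻⁴
On a pressure surface, geostrophic balance gives V_g = (g/f)|∂Z/∂n|:
V_g = 9.81 × 1.63×10⁻⁴ / 1.31×10⁻⁴ = 12.2 m/s
Converting: 12.2 m/s × 3.6 = 43.9 km/h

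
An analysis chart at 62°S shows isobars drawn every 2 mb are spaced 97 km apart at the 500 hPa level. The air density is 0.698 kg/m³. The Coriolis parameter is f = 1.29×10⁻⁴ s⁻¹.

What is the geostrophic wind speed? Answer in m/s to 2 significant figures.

Pressure gradient: |∂P/∂n| = 200 Pa / 97000 m = 2.06×10⁻³ Pa/m
Geostrophic balance (pressure-gradient force = Coriolis force):
V_g = (1/(fρ)) |∂P/∂n| = 2.06×10⁻³ / (1.29×10⁻⁴ × 0.698) = 22.9 m/s

23 m/s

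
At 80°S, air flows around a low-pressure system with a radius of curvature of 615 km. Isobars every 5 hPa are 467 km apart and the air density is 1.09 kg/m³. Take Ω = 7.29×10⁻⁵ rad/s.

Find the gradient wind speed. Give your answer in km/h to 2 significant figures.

Coriolis parameter at 80°S:
f = 2Ω sin φ = 2 × 7.29×10⁻⁵ × sin 80° = 1.44×10⁻⁴ s⁻¹
Pressure gradient: |∂P/∂n| = 500 Pa / 467000 m = 1.07×10⁻³ Pa/m
Geostrophic speed: V_g = |∂P/∂n|/(fρ) = 1.07×10⁻³/(1.44×10⁻⁴ × 1.09) = 6.84 m/s
Around a low, centrifugal force acts outward with Coriolis, so pressure-gradient force balances both:
(1/ρ)|∂P/∂n| = fV + V²/R  →  V² + fR·V − fR·V_g = 0
With fR = 1.44×10⁻⁴ × 615×10³ m = 88.3 m/s:
V = [−fR + √((fR)² + 4 fR V_g)]/2 = [−88.3 + √(88.3² + 4×88.3×6.84)]/2 = 6.38 m/s
Subgeostrophic (V < V_g = 6.84 m/s), as expected around a low.
Converting: 6.38 m/s × 3.6 = 23 km/h

23 km/h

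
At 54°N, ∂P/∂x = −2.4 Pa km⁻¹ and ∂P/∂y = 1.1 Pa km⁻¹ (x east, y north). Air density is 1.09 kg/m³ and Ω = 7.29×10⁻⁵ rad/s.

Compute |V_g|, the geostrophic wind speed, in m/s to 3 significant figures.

Coriolis parameter at 54°N:
f = 2Ω sin φ = 2 × 7.29×10⁻⁵ × sin 54° = 1.18×10⁻⁴ s⁻¹
Component geostrophic relations (x east, y north):
u_g = −(1/(fρ)) ∂P/∂y,  v_g = (1/(fρ)) ∂P/∂x
u_g = −(1.1×10⁻³)/(1.18×10⁻⁴ × 1.09) = −8.56 m/s;  v_g = (−2.4×10⁻³)/(1.18×10⁻⁴ × 1.09) = −18.7 m/s
|V_g| = √(u_g² + v_g²) = 20.5 m/s

20.5 m/s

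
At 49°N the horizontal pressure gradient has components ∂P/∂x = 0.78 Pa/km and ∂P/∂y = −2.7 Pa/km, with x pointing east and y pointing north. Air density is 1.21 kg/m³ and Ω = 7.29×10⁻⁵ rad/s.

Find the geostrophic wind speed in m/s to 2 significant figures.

Coriolis parameter at 49°N:
f = 2Ω sin φ = 2 × 7.29×10⁻⁵ × sin 49° = 1.10×10⁻⁴ s⁻¹
Component geostrophic relations (x east, y north):
u_g = −(1/(fρ)) ∂P/∂y,  v_g = (1/(fρ)) ∂P/∂x
u_g = −(−2.7×10⁻³)/(1.10×10⁻⁴ × 1.21) = 20.3 m/s;  v_g = (0.78×10⁻³)/(1.10×10⁻⁴ × 1.21) = 5.86 m/s
|V_g| = √(u_g² + v_g²) = 21.1 m/s

21 m/s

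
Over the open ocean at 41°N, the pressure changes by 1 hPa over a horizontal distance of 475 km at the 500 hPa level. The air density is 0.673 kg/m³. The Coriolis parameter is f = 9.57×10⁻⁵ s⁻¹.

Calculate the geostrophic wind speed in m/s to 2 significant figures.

Pressure gradient: |∂P/∂n| = 100 Pa / 475000 m = 2.11×10⁻⁴ Pa/m
Geostrophic balance (pressure-gradient force = Coriolis force):
V_g = (1/(fρ)) |∂P/∂n| = 2.11×10⁻⁴ / (9.57×10⁻⁵ × 0.673) = 3.27 m/s

3.3 m/s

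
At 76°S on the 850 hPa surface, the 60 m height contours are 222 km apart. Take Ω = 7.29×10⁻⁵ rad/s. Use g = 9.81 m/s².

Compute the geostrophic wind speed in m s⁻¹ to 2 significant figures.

19 m s⁻¹

Coriolis parameter at 76°S:
f = 2Ω sin φ = 2 × 7.29×10⁻⁵ × sin 76° = 1.41×10⁻⁴ s⁻¹
Height gradient: |∂Z/∂n| = 60 m / 222000 m = 2.70×10⁻⁴
On a pressure surface, geostrophic balance gives V_g = (g/f)|∂Z/∂n|:
V_g = 9.81 × 2.70×10⁻⁴ / 1.41×10⁻⁴ = 18.7 m/s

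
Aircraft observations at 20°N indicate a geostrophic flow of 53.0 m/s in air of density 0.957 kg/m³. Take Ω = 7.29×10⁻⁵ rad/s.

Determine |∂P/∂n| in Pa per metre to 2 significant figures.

2.5×10⁻³ Pa/m

Coriolis parameter at 20°N:
f = 2Ω sin φ = 2 × 7.29×10⁻⁵ × sin 20° = 4.99×10⁻⁵ s⁻¹
Geostrophic balance rearranged: |∂P/∂n| = f ρ V_g
|∂P/∂n| = 4.99×10⁻⁵ × 0.957 × 53.0 = 2.53×10⁻³ Pa/m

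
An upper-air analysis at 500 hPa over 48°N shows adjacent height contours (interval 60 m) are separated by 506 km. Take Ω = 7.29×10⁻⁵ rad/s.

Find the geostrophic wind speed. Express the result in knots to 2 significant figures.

Coriolis parameter at 48°N:
f = 2Ω sin φ = 2 × 7.29×10⁻⁵ × sin 48° = 1.08×10⁻⁴ s⁻¹
Height gradient: |∂Z/∂n| = 60 m / 506000 m = 1.19×10⁻⁴
On a pressure surface, geostrophic balance gives V_g = (g/f)|∂Z/∂n|:
V_g = 9.81 × 1.19×10⁻⁴ / 1.08×10⁻⁴ = 10.7 m/s
Converting: 10.7 m/s × 1.944 = 21 knots

21 knots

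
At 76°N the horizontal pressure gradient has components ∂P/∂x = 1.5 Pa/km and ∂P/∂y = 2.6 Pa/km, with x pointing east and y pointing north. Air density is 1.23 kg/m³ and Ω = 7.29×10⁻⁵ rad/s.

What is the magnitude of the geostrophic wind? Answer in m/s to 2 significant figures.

17 m/s

Coriolis parameter at 76°N:
f = 2Ω sin φ = 2 × 7.29×10⁻⁵ × sin 76° = 1.41×10⁻⁴ s⁻¹
Component geostrophic relations (x east, y north):
u_g = −(1/(fρ)) ∂P/∂y,  v_g = (1/(fρ)) ∂P/∂x
u_g = −(2.6×10⁻³)/(1.41×10⁻⁴ × 1.23) = −14.9 m/s;  v_g = (1.5×10⁻³)/(1.41×10⁻⁴ × 1.23) = 8.62 m/s
|V_g| = √(u_g² + v_g²) = 17.3 m/s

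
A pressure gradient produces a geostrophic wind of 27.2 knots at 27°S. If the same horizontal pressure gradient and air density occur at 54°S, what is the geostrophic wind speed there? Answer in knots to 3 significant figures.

With the same pressure gradient and density, V_g ∝ 1/f ∝ 1/sin φ.
V₂ = V₁ · sin φ₁ / sin φ₂ = 27.2 × sin 27° / sin 54°
V₂ = 27.2 × 0.4540/0.8090 = 15.3 knots

15.3 knots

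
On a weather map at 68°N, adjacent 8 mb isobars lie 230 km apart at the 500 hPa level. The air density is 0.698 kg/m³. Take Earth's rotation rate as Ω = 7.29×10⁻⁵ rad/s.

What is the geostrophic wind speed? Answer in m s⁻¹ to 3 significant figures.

36.9 m s⁻¹

Coriolis parameter at 68°N:
f = 2Ω sin φ = 2 × 7.29×10⁻⁵ × sin 68° = 1.35×10⁻⁴ s⁻¹
Pressure gradient: |∂P/∂n| = 800 Pa / 230000 m = 3.48×10⁻³ Pa/m
Geostrophic balance (pressure-gradient force = Coriolis force):
V_g = (1/(fρ)) |∂P/∂n| = 3.48×10⁻³ / (1.35×10⁻⁴ × 0.698) = 36.9 m/s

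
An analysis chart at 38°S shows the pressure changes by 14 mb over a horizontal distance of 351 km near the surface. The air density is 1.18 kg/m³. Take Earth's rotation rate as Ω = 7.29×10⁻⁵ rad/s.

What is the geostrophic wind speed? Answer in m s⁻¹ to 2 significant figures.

38 m s⁻¹

Coriolis parameter at 38°S:
f = 2Ω sin φ = 2 × 7.29×10⁻⁵ × sin 38° = 8.98×10⁻⁵ s⁻¹
Pressure gradient: |∂P/∂n| = 1400 Pa / 351000 m = 3.99×10⁻³ Pa/m
Geostrophic balance (pressure-gradient force = Coriolis force):
V_g = (1/(fρ)) |∂P/∂n| = 3.99×10⁻³ / (8.98×10⁻⁵ × 1.18) = 37.7 m/s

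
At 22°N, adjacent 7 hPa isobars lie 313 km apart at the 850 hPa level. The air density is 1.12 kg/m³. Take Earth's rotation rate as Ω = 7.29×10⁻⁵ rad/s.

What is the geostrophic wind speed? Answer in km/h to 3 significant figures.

Coriolis parameter at 22°N:
f = 2Ω sin φ = 2 × 7.29×10⁻⁵ × sin 22° = 5.46×10⁻⁵ s⁻¹
Pressure gradient: |∂P/∂n| = 700 Pa / 313000 m = 2.24×10⁻³ Pa/m
Geostrophic balance (pressure-gradient force = Coriolis force):
V_g = (1/(fρ)) |∂P/∂n| = 2.24×10⁻³ / (5.46×10⁻⁵ × 1.12) = 36.6 m/s
Converting: 36.6 m/s × 3.6 = 132 km/h

132 km/h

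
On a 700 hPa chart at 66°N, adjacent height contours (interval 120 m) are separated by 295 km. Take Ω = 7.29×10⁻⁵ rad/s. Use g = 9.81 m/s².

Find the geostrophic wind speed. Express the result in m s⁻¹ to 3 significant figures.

30.0 m s⁻¹

Coriolis parameter at 66°N:
f = 2Ω sin φ = 2 × 7.29×10⁻⁵ × sin 66° = 1.33×10⁻⁴ s⁻¹
Height gradient: |∂Z/∂n| = 120 m / 295000 m = 4.07×10⁻⁴
On a pressure surface, geostrophic balance gives V_g = (g/f)|∂Z/∂n|:
V_g = 9.81 × 4.07×10⁻⁴ / 1.33×10⁻⁴ = 30.0 m/s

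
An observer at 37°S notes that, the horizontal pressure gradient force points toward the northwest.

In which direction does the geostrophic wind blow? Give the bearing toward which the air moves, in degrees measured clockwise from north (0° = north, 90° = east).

The pressure-gradient force points toward the northwest (bearing 315°).
Geostrophic balance: in the Southern Hemisphere the Coriolis force deflects motion to the left, so the geostrophic wind blows 90° to the left of the pressure-gradient force (low pressure on the right).
Rotating 315° by 90° counterclockwise gives 225° — the wind blows toward the southwest.

225°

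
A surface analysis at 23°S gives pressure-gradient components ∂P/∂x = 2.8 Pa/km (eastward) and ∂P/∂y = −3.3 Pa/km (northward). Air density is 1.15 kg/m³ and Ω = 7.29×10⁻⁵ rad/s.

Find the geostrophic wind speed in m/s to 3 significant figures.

Coriolis parameter at 23°S:
f = 2Ω sin φ = 2 × 7.29×10⁻⁵ × sin 23° = 5.70×10⁻⁵ s⁻¹
In the Southern Hemisphere f is negative: f = −5.70×10⁻⁵ s⁻¹.
Component geostrophic relations (x east, y north):
u_g = −(1/(fρ)) ∂P/∂y,  v_g = (1/(fρ)) ∂P/∂x
u_g = −(−3.3×10⁻³)/(−5.70×10⁻⁵ × 1.15) = −50.4 m/s;  v_g = (2.8×10⁻³)/(−5.70×10⁻⁵ × 1.15) = −42.7 m/s
|V_g| = √(u_g² + v_g²) = 66.1 m/s

66.1 m/s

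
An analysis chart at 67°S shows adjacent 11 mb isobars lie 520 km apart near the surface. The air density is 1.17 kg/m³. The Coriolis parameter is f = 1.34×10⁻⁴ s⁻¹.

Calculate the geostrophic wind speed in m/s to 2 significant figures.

13 m/s

Pressure gradient: |∂P/∂n| = 1100 Pa / 520000 m = 2.12×10⁻³ Pa/m
Geostrophic balance (pressure-gradient force = Coriolis force):
V_g = (1/(fρ)) |∂P/∂n| = 2.12×10⁻³ / (1.34×10⁻⁴ × 1.17) = 13.5 m/s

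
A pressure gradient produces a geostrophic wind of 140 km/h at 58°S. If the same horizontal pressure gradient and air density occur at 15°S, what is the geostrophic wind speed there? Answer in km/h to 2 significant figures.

460 km/h

With the same pressure gradient and density, V_g ∝ 1/f ∝ 1/sin φ.
V₂ = V₁ · sin φ₁ / sin φ₂ = 140 × sin 58° / sin 15°
V₂ = 140 × 0.8480/0.2588 = 460 km/h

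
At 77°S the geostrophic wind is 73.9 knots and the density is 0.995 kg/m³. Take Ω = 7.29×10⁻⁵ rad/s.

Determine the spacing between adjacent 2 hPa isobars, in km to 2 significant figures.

Coriolis parameter at 77°S:
f = 2Ω sin φ = 2 × 7.29×10⁻⁵ × sin 77° = 1.42×10⁻⁴ s⁻¹
Wind speed in SI: 73.9 knots = 38.0 m/s
Geostrophic balance rearranged: |∂P/∂n| = f ρ V_g
|∂P/∂n| = 1.42×10⁻⁴ × 0.995 × 38.0 = 5.37×10⁻³ Pa/m
Isobar spacing: Δn = ΔP/|∂P/∂n| = 200 Pa / 5.37×10⁻³ Pa/m = 37217 m ≈ 37 km

37 km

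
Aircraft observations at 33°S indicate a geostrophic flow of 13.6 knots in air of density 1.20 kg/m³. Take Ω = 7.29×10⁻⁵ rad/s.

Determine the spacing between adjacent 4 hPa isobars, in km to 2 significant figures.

Coriolis parameter at 33°S:
f = 2Ω sin φ = 2 × 7.29×10⁻⁵ × sin 33° = 7.94×10⁻⁵ s⁻¹
Wind speed in SI: 13.6 knots = 7.00 m/s
Geostrophic balance rearranged: |∂P/∂n| = f ρ V_g
|∂P/∂n| = 7.94×10⁻⁵ × 1.20 × 7.00 = 6.67×10⁻⁴ Pa/m
Isobar spacing: Δn = ΔP/|∂P/∂n| = 400 Pa / 6.67×10⁻⁴ Pa/m = 599978 m ≈ 600 km

600 km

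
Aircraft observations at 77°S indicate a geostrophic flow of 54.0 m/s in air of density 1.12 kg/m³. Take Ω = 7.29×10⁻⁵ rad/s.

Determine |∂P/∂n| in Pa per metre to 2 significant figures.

8.6×10⁻³ Pa/m

Coriolis parameter at 77°S:
f = 2Ω sin φ = 2 × 7.29×10⁻⁵ × sin 77° = 1.42×10⁻⁴ s⁻¹
Geostrophic balance rearranged: |∂P/∂n| = f ρ V_g
|∂P/∂n| = 1.42×10⁻⁴ × 1.12 × 54.0 = 8.59×10⁻³ Pa/m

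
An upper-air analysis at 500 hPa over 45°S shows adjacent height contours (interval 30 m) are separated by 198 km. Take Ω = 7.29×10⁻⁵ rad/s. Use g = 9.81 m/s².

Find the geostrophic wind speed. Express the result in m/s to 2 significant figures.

14 m/s

Coriolis parameter at 45°S:
f = 2Ω sin φ = 2 × 7.29×10⁻⁵ × sin 45° = 1.03×10⁻⁴ s⁻¹
Height gradient: |∂Z/∂n| = 30 m / 198000 m = 1.52×10⁻⁴
On a pressure surface, geostrophic balance gives V_g = (g/f)|∂Z/∂n|:
V_g = 9.81 × 1.52×10⁻⁴ / 1.03×10⁻⁴ = 14.4 m/s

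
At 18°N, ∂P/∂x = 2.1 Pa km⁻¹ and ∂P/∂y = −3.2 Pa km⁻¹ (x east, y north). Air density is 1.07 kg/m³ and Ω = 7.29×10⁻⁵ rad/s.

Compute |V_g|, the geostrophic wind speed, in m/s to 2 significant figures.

79 m/s

Coriolis parameter at 18°N:
f = 2Ω sin φ = 2 × 7.29×10⁻⁵ × sin 18° = 4.51×10⁻⁵ s⁻¹
Component geostrophic relations (x east, y north):
u_g = −(1/(fρ)) ∂P/∂y,  v_g = (1/(fρ)) ∂P/∂x
u_g = −(−3.2×10⁻³)/(4.51×10⁻⁵ × 1.07) = 66.4 m/s;  v_g = (2.1×10⁻³)/(4.51×10⁻⁵ × 1.07) = 43.6 m/s
|V_g| = √(u_g² + v_g²) = 79.4 m/s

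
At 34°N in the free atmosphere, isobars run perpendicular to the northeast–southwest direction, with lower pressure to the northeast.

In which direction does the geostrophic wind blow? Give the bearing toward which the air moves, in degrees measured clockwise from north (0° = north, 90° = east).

The pressure-gradient force points toward the northeast (bearing 045°).
Geostrophic balance: in the Northern Hemisphere the Coriolis force deflects motion to the right, so the geostrophic wind blows 90° to the right of the pressure-gradient force (low pressure on the left).
Rotating 045° by 90° clockwise gives 135° — the wind blows toward the southeast.

135°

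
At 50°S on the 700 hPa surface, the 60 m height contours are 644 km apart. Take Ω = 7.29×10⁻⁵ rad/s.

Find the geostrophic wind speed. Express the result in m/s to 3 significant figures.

8.18 m/s

Coriolis parameter at 50°S:
f = 2Ω sin φ = 2 × 7.29×10⁻⁵ × sin 50° = 1.12×10⁻⁴ s⁻¹
Height gradient: |∂Z/∂n| = 60 m / 644000 m = 9.32×10⁻⁵
On a pressure surface, geostrophic balance gives V_g = (g/f)|∂Z/∂n|:
V_g = 9.81 × 9.32×10⁻⁵ / 1.12×10⁻⁴ = 8.18 m/s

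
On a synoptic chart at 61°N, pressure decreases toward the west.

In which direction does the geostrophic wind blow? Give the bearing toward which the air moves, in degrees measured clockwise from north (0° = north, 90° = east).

000°

The pressure-gradient force points toward the west (bearing 270°).
Geostrophic balance: in the Northern Hemisphere the Coriolis force deflects motion to the right, so the geostrophic wind blows 90° to the right of the pressure-gradient force (low pressure on the left).
Rotating 270° by 90° clockwise gives 000° — the wind blows toward the north.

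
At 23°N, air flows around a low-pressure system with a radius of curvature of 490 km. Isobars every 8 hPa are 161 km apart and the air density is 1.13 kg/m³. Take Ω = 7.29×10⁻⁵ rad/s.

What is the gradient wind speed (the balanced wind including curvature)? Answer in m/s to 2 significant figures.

Coriolis parameter at 23°N:
f = 2Ω sin φ = 2 × 7.29×10⁻⁵ × sin 23° = 5.70×10⁻⁵ s⁻¹
Pressure gradient: |∂P/∂n| = 800 Pa / 161000 m = 4.97×10⁻³ Pa/m
Geostrophic speed: V_g = |∂P/∂n|/(fρ) = 4.97×10⁻³/(5.70×10⁻⁵ × 1.13) = 77.2 m/s
Around a low, centrifugal force acts outward with Coriolis, so pressure-gradient force balances both:
(1/ρ)|∂P/∂n| = fV + V²/R  →  V² + fR·V − fR·V_g = 0
With fR = 5.70×10⁻⁵ × 490×10³ m = 27.9 m/s:
V = [−fR + √((fR)² + 4 fR V_g)]/2 = [−27.9 + √(27.9² + 4×27.9×77.2)]/2 = 34.5 m/s
Subgeostrophic (V < V_g = 77.2 m/s), as expected around a low.

35 m/s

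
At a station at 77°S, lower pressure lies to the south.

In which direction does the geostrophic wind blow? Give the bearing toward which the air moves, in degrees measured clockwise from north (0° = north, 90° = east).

The pressure-gradient force points toward the south (bearing 180°).
Geostrophic balance: in the Southern Hemisphere the Coriolis force deflects motion to the left, so the geostrophic wind blows 90° to the left of the pressure-gradient force (low pressure on the right).
Rotating 180° by 90° counterclockwise gives 090° — the wind blows toward the east.

090°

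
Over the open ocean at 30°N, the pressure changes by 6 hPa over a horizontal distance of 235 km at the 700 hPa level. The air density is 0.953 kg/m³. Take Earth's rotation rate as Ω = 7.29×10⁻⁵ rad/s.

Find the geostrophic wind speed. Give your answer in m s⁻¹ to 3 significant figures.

Coriolis parameter at 30°N:
f = 2Ω sin φ = 2 × 7.29×10⁻⁵ × sin 30° = 7.29×10⁻⁵ s⁻¹
Pressure gradient: |∂P/∂n| = 600 Pa / 235000 m = 2.55×10⁻³ Pa/m
Geostrophic balance (pressure-gradient force = Coriolis force):
V_g = (1/(fρ)) |∂P/∂n| = 2.55×10⁻³ / (7.29×10⁻⁵ × 0.953) = 36.8 m/s

36.8 m s⁻¹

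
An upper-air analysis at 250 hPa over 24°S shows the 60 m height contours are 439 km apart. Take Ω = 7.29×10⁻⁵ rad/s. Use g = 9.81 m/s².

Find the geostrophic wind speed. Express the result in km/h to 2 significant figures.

Coriolis parameter at 24°S:
f = 2Ω sin φ = 2 × 7.29×10⁻⁵ × sin 24° = 5.93×10⁻⁵ s⁻¹
Height gradient: |∂Z/∂n| = 60 m / 439000 m = 1.37×10⁻⁴
On a pressure surface, geostrophic balance gives V_g = (g/f)|∂Z/∂n|:
V_g = 9.81 × 1.37×10⁻⁴ / 5.93×10⁻⁵ = 22.6 m/s
Converting: 22.6 m/s × 3.6 = 81 km/h

81 km/h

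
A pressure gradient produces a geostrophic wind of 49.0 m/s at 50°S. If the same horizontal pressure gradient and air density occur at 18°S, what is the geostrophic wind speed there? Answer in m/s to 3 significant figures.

With the same pressure gradient and density, V_g ∝ 1/f ∝ 1/sin φ.
V₂ = V₁ · sin φ₁ / sin φ₂ = 49.0 × sin 50° / sin 18°
V₂ = 49.0 × 0.7660/0.3090 = 121 m/s

121 m/s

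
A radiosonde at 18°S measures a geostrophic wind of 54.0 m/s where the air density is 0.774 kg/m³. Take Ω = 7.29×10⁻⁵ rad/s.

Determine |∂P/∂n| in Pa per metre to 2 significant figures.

Coriolis parameter at 18°S:
f = 2Ω sin φ = 2 × 7.29×10⁻⁵ × sin 18° = 4.51×10⁻⁵ s⁻¹
Geostrophic balance rearranged: |∂P/∂n| = f ρ V_g
|∂P/∂n| = 4.51×10⁻⁵ × 0.774 × 54.0 = 1.88×10⁻³ Pa/m

1.9×10⁻³ Pa/m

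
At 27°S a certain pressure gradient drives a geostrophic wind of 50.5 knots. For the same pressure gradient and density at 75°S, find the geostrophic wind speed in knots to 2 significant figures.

24 knots

With the same pressure gradient and density, V_g ∝ 1/f ∝ 1/sin φ.
V₂ = V₁ · sin φ₁ / sin φ₂ = 50.5 × sin 27° / sin 75°
V₂ = 50.5 × 0.4540/0.9659 = 24 knots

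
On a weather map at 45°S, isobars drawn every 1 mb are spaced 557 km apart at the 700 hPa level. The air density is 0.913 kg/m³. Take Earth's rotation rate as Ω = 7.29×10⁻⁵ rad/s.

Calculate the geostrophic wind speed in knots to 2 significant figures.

3.7 knots

Coriolis parameter at 45°S:
f = 2Ω sin φ = 2 × 7.29×10⁻⁵ × sin 45° = 1.03×10⁻⁴ s⁻¹
Pressure gradient: |∂P/∂n| = 100 Pa / 557000 m = 1.80×10⁻⁴ Pa/m
Geostrophic balance (pressure-gradient force = Coriolis force):
V_g = (1/(fρ)) |∂P/∂n| = 1.80×10⁻⁴ / (1.03×10⁻⁴ × 0.913) = 1.91 m/s
Converting: 1.91 m/s × 1.944 = 3.7 knots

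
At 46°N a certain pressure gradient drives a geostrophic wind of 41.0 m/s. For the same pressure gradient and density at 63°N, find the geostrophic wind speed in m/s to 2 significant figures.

With the same pressure gradient and density, V_g ∝ 1/f ∝ 1/sin φ.
V₂ = V₁ · sin φ₁ / sin φ₂ = 41.0 × sin 46° / sin 63°
V₂ = 41.0 × 0.7193/0.8910 = 33 m/s

33 m/s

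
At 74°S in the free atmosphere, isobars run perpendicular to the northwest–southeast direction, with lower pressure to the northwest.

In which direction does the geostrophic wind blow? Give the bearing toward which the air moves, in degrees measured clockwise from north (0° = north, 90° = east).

225°

The pressure-gradient force points toward the northwest (bearing 315°).
Geostrophic balance: in the Southern Hemisphere the Coriolis force deflects motion to the left, so the geostrophic wind blows 90° to the left of the pressure-gradient force (low pressure on the right).
Rotating 315° by 90° counterclockwise gives 225° — the wind blows toward the southwest.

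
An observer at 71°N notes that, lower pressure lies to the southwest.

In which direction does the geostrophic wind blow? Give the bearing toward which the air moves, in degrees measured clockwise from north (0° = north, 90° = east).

315°

The pressure-gradient force points toward the southwest (bearing 225°).
Geostrophic balance: in the Northern Hemisphere the Coriolis force deflects motion to the right, so the geostrophic wind blows 90° to the right of the pressure-gradient force (low pressure on the left).
Rotating 225° by 90° clockwise gives 315° — the wind blows toward the northwest.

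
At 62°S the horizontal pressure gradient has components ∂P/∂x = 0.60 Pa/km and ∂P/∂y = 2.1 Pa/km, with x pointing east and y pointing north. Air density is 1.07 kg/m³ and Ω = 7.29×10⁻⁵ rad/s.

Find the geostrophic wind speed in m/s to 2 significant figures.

Coriolis parameter at 62°S:
f = 2Ω sin φ = 2 × 7.29×10⁻⁵ × sin 62° = 1.29×10⁻⁴ s⁻¹
In the Southern Hemisphere f is negative: f = −1.29×10⁻⁴ s⁻¹.
Component geostrophic relations (x east, y north):
u_g = −(1/(fρ)) ∂P/∂y,  v_g = (1/(fρ)) ∂P/∂x
u_g = −(2.1×10⁻³)/(−1.29×10⁻⁴ × 1.07) = 15.2 m/s;  v_g = (0.60×10⁻³)/(−1.29×10⁻⁴ × 1.07) = −4.36 m/s
|V_g| = √(u_g² + v_g²) = 15.9 m/s

16 m/s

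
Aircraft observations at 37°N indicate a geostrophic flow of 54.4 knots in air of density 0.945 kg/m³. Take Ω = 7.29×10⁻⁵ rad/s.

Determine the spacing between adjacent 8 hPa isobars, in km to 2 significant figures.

340 km

Coriolis parameter at 37°N:
f = 2Ω sin φ = 2 × 7.29×10⁻⁵ × sin 37° = 8.77×10⁻⁵ s⁻¹
Wind speed in SI: 54.4 knots = 28.0 m/s
Geostrophic balance rearranged: |∂P/∂n| = f ρ V_g
|∂P/∂n| = 8.77×10⁻⁵ × 0.945 × 28.0 = 2.32×10⁻³ Pa/m
Isobar spacing: Δn = ΔP/|∂P/∂n| = 800 Pa / 2.32×10⁻³ Pa/m = 344747 m ≈ 340 km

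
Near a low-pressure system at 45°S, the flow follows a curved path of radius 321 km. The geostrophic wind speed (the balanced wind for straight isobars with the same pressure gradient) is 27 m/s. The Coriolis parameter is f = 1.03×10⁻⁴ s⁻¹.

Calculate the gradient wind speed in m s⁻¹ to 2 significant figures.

18 m s⁻¹

Around a low, centrifugal force acts outward with Coriolis, so pressure-gradient force balances both:
(1/ρ)|∂P/∂n| = fV + V²/R  →  V² + fR·V − fR·V_g = 0
With fR = 1.03×10⁻⁴ × 321×10³ m = 33.1 m/s:
V = [−fR + √((fR)² + 4 fR V_g)]/2 = [−33.1 + √(33.1² + 4×33.1×27)]/2 = 17.6 m/s
Subgeostrophic (V < V_g = 27 m/s), as expected around a low.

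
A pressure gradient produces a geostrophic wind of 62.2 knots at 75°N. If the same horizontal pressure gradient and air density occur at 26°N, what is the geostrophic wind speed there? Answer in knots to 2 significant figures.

With the same pressure gradient and density, V_g ∝ 1/f ∝ 1/sin φ.
V₂ = V₁ · sin φ₁ / sin φ₂ = 62.2 × sin 75° / sin 26°
V₂ = 62.2 × 0.9659/0.4384 = 140 knots

140 knots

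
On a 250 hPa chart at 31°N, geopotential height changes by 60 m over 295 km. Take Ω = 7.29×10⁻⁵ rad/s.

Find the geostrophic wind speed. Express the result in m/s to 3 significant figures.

26.6 m/s

Coriolis parameter at 31°N:
f = 2Ω sin φ = 2 × 7.29×10⁻⁵ × sin 31° = 7.51×10⁻⁵ s⁻¹
Height gradient: |∂Z/∂n| = 60 m / 295000 m = 2.03×10⁻⁴
On a pressure surface, geostrophic balance gives V_g = (g/f)|∂Z/∂n|:
V_g = 9.81 × 2.03×10⁻⁴ / 7.51×10⁻⁵ = 26.6 m/s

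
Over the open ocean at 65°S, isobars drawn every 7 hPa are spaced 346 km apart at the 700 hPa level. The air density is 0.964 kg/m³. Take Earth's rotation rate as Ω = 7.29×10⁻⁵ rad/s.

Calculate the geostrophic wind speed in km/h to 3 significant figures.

Coriolis parameter at 65°S:
f = 2Ω sin φ = 2 × 7.29×10⁻⁵ × sin 65° = 1.32×10⁻⁴ s⁻¹
Pressure gradient: |∂P/∂n| = 700 Pa / 346000 m = 2.02×10⁻³ Pa/m
Geostrophic balance (pressure-gradient force = Coriolis force):
V_g = (1/(fρ)) |∂P/∂n| = 2.02×10⁻³ / (1.32×10⁻⁴ × 0.964) = 15.9 m/s
Converting: 15.9 m/s × 3.6 = 57.2 km/h

57.2 km/h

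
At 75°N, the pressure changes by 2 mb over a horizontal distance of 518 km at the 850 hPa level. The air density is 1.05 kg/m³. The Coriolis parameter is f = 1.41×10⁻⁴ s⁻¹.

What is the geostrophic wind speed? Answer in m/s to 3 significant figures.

2.61 m/s

Pressure gradient: |∂P/∂n| = 200 Pa / 518000 m = 3.86×10⁻⁴ Pa/m
Geostrophic balance (pressure-gradient force = Coriolis force):
V_g = (1/(fρ)) |∂P/∂n| = 3.86×10⁻⁴ / (1.41×10⁻⁴ × 1.05) = 2.61 m/s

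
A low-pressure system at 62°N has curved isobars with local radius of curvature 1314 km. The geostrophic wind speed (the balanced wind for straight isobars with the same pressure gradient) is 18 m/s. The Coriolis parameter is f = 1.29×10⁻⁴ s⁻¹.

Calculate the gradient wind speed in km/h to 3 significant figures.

Around a low, centrifugal force acts outward with Coriolis, so pressure-gradient force balances both:
(1/ρ)|∂P/∂n| = fV + V²/R  →  V² + fR·V − fR·V_g = 0
With fR = 1.29×10⁻⁴ × 1314×10³ m = 170 m/s:
V = [−fR + √((fR)² + 4 fR V_g)]/2 = [−170 + √(170² + 4×170×18)]/2 = 16.4 m/s
Subgeostrophic (V < V_g = 18 m/s), as expected around a low.
Converting: 16.4 m/s × 3.6 = 59.1 km/h

59.1 km/h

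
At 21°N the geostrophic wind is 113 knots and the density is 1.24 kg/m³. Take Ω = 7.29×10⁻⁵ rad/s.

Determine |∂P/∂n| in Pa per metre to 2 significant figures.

3.8×10⁻³ Pa/m

Coriolis parameter at 21°N:
f = 2Ω sin φ = 2 × 7.29×10⁻⁵ × sin 21° = 5.23×10⁻⁵ s⁻¹
Wind speed in SI: 113 knots = 58.1 m/s
Geostrophic balance rearranged: |∂P/∂n| = f ρ V_g
|∂P/∂n| = 5.23×10⁻⁵ × 1.24 × 58.1 = 3.77×10⁻³ Pa/m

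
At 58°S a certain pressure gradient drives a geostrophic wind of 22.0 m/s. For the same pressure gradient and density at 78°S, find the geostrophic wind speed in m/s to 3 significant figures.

19.1 m/s

With the same pressure gradient and density, V_g ∝ 1/f ∝ 1/sin φ.
V₂ = V₁ · sin φ₁ / sin φ₂ = 22.0 × sin 58° / sin 78°
V₂ = 22.0 × 0.8480/0.9781 = 19.1 m/s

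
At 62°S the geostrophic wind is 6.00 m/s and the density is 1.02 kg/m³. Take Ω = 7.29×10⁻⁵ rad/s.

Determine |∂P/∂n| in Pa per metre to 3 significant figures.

7.88×10⁻⁴ Pa/m

Coriolis parameter at 62°S:
f = 2Ω sin φ = 2 × 7.29×10⁻⁵ × sin 62° = 1.29×10⁻⁴ s⁻¹
Geostrophic balance rearranged: |∂P/∂n| = f ρ V_g
|∂P/∂n| = 1.29×10⁻⁴ × 1.02 × 6.00 = 7.88×10⁻⁴ Pa/m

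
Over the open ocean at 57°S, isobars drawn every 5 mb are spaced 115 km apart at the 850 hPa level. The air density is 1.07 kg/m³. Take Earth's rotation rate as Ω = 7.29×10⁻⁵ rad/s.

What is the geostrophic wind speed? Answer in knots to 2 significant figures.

Coriolis parameter at 57°S:
f = 2Ω sin φ = 2 × 7.29×10⁻⁵ × sin 57° = 1.22×10⁻⁴ s⁻¹
Pressure gradient: |∂P/∂n| = 500 Pa / 115000 m = 4.35×10⁻³ Pa/m
Geostrophic balance (pressure-gradient force = Coriolis force):
V_g = (1/(fρ)) |∂P/∂n| = 4.35×10⁻³ / (1.22×10⁻⁴ × 1.07) = 33.2 m/s
Converting: 33.2 m/s × 1.944 = 65 knots

65 knots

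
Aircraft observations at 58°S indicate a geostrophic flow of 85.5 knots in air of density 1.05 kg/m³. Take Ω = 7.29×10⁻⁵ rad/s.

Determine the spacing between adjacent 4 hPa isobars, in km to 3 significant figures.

70.0 km

Coriolis parameter at 58°S:
f = 2Ω sin φ = 2 × 7.29×10⁻⁵ × sin 58° = 1.24×10⁻⁴ s⁻¹
Wind speed in SI: 85.5 knots = 44.0 m/s
Geostrophic balance rearranged: |∂P/∂n| = f ρ V_g
|∂P/∂n| = 1.24×10⁻⁴ × 1.05 × 44.0 = 5.71×10⁻³ Pa/m
Isobar spacing: Δn = ΔP/|∂P/∂n| = 400 Pa / 5.71×10⁻³ Pa/m = 70047 m ≈ 70.0 km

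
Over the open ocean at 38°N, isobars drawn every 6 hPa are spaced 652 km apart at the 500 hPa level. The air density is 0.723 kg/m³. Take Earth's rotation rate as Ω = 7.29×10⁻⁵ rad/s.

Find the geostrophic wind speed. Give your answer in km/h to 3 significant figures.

Coriolis parameter at 38°N:
f = 2Ω sin φ = 2 × 7.29×10⁻⁵ × sin 38° = 8.98×10⁻⁵ s⁻¹
Pressure gradient: |∂P/∂n| = 600 Pa / 652000 m = 9.20×10⁻⁴ Pa/m
Geostrophic balance (pressure-gradient force = Coriolis force):
V_g = (1/(fρ)) |∂P/∂n| = 9.20×10⁻⁴ / (8.98×10⁻⁵ × 0.723) = 14.2 m/s
Converting: 14.2 m/s × 3.6 = 51.0 km/h

51.0 km/h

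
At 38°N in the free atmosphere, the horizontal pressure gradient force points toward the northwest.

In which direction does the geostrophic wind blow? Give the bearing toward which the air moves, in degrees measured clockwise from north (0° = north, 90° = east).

045°

The pressure-gradient force points toward the northwest (bearing 315°).
Geostrophic balance: in the Northern Hemisphere the Coriolis force deflects motion to the right, so the geostrophic wind blows 90° to the right of the pressure-gradient force (low pressure on the left).
Rotating 315° by 90° clockwise gives 045° — the wind blows toward the northeast.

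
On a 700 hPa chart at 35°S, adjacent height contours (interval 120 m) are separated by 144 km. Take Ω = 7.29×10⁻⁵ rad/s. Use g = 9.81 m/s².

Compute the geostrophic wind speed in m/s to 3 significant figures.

97.8 m/s

Coriolis parameter at 35°S:
f = 2Ω sin φ = 2 × 7.29×10⁻⁵ × sin 35° = 8.36×10⁻⁵ s⁻¹
Height gradient: |∂Z/∂n| = 120 m / 144000 m = 8.33×10⁻⁴
On a pressure surface, geostrophic balance gives V_g = (g/f)|∂Z/∂n|:
V_g = 9.81 × 8.33×10⁻⁴ / 8.36×10⁻⁵ = 97.8 m/s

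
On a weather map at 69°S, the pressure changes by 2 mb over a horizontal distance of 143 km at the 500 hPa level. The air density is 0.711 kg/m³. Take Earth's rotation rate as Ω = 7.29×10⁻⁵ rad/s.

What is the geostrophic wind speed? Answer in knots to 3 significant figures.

28.1 knots

Coriolis parameter at 69°S:
f = 2Ω sin φ = 2 × 7.29×10⁻⁵ × sin 69° = 1.36×10⁻⁴ s⁻¹
Pressure gradient: |∂P/∂n| = 200 Pa / 143000 m = 1.40×10⁻³ Pa/m
Geostrophic balance (pressure-gradient force = Coriolis force):
V_g = (1/(fρ)) |∂P/∂n| = 1.40×10⁻³ / (1.36×10⁻⁴ × 0.711) = 14.5 m/s
Converting: 14.5 m/s × 1.944 = 28.1 knots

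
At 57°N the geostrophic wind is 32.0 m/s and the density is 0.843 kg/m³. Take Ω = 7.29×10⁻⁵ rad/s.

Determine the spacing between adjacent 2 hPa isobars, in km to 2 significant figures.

61 km

Coriolis parameter at 57°N:
f = 2Ω sin φ = 2 × 7.29×10⁻⁵ × sin 57° = 1.22×10⁻⁴ s⁻¹
Geostrophic balance rearranged: |∂P/∂n| = f ρ V_g
|∂P/∂n| = 1.22×10⁻⁴ × 0.843 × 32.0 = 3.30×10⁻³ Pa/m
Isobar spacing: Δn = ΔP/|∂P/∂n| = 200 Pa / 3.30×10⁻³ Pa/m = 60632 m ≈ 61 km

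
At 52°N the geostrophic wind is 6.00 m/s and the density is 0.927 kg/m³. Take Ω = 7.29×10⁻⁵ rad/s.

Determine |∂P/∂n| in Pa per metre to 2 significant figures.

Coriolis parameter at 52°N:
f = 2Ω sin φ = 2 × 7.29×10⁻⁵ × sin 52° = 1.15×10⁻⁴ s⁻¹
Geostrophic balance rearranged: |∂P/∂n| = f ρ V_g
|∂P/∂n| = 1.15×10⁻⁴ × 0.927 × 6.00 = 6.39×10⁻⁴ Pa/m

6.4×10⁻⁴ Pa/m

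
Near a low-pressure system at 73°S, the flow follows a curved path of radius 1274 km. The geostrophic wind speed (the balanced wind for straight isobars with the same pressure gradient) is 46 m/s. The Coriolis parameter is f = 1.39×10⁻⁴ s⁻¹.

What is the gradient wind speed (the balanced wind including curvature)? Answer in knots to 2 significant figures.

Around a low, centrifugal force acts outward with Coriolis, so pressure-gradient force balances both:
(1/ρ)|∂P/∂n| = fV + V²/R  →  V² + fR·V − fR·V_g = 0
With fR = 1.39×10⁻⁴ × 1274×10³ m = 177 m/s:
V = [−fR + √((fR)² + 4 fR V_g)]/2 = [−177 + √(177² + 4×177×46)]/2 = 37.9 m/s
Subgeostrophic (V < V_g = 46 m/s), as expected around a low.
Converting: 37.9 m/s × 1.944 = 74 knots

74 knots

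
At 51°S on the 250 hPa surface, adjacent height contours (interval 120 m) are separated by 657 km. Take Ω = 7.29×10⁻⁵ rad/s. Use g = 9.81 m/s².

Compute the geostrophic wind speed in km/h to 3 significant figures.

Coriolis parameter at 51°S:
f = 2Ω sin φ = 2 × 7.29×10⁻⁵ × sin 51° = 1.13×10⁻⁴ s⁻¹
Height gradient: |∂Z/∂n| = 120 m / 657000 m = 1.83×10⁻⁴
On a pressure surface, geostrophic balance gives V_g = (g/f)|∂Z/∂n|:
V_g = 9.81 × 1.83×10⁻⁴ / 1.13×10⁻⁴ = 15.8 m/s
Converting: 15.8 m/s × 3.6 = 56.9 km/h

56.9 km/h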